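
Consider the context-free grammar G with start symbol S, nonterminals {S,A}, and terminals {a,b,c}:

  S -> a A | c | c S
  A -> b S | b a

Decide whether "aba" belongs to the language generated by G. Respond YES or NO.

CNF form of G:
  S -> T1 A | T2 S | c
  A -> T0 S | T0 T1
  T0 -> b
  T1 -> a
  T2 -> c

Fill CYK table bottom-up:
  T[0,0] 'a' = {T1}  orig:{}
  T[1,1] 'b' = {T0}  orig:{}
  T[2,2] 'a' = {T1}  orig:{}
  T[0,1] 'ab' = ∅
  T[1,2] 'ba' = {A}
  T[0,2] 'aba' = {S}

S ∈ T[0,2] ⇒ YES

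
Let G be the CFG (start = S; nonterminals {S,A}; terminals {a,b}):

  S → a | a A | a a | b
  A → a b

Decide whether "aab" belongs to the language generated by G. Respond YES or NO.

Convert to CNF:
  S -> T0 A | T0 T0 | a | b
  A -> T0 T1
  T0 -> a
  T1 -> b

CYK fill:
  [0..0]={S,T0}  "a"  orig:{S}
  [1..1]={S,T0}  "a"  orig:{S}
  [2..2]={S,T1}  "b"  orig:{S}
  [0..1]={S}  "aa"
  [1..2]={A}  "ab"
  [0..2]={S}  "aab"

S ∈ T[0,2] ⇒ YES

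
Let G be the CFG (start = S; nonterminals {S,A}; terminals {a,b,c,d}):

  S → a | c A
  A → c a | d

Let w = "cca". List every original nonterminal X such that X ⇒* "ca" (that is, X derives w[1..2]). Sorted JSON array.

CNF form of G:
  S -> T0 A | a
  A -> T0 T1 | d
  T0 -> c
  T1 -> a

CYK table (by increasing span) — only the sub-triangle for w[1..2]:
  T[1,1] 'c' = {T0}  orig:{}
  T[2,2] 'a' = {S,T1}  orig:{S}
  T[1,2] 'ca' = {A}

Original NTs in T[1,2] deriving "ca": ["A"]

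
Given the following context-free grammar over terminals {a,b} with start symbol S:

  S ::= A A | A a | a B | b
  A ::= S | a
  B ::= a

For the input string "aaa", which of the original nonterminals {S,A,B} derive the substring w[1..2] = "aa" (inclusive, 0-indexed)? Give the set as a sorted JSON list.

CNF form of G:
  S -> A A | A T0 | T0 B | b
  A -> A A | A T0 | T0 B | a | b
  B -> a
  T0 -> a

Fill CYK table bottom-up, restricted to cells inside w[1..2]:
  cell(1,1) a: {A,B,T0}  orig:{A,B}
  cell(2,2) a: {A,B,T0}  orig:{A,B}
  cell(1,2) aa: {A,S}

Original NTs in T[1,2] deriving "aa": ["A", "S"]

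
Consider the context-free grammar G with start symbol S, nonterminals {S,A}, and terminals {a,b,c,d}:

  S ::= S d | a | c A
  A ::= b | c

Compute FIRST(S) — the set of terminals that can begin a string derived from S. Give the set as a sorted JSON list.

Compute FIRST by fixpoint:
pass 1:
  A via A→b: +{b}
  A via A→c: +{c}
  S via S→a: +{a}
  S via S→c A: +{c}
  S: {a,c}  A: {b,c}
pass 2: done
  S: {a,c}  A: {b,c}

FIRST(S) = ["a", "c"]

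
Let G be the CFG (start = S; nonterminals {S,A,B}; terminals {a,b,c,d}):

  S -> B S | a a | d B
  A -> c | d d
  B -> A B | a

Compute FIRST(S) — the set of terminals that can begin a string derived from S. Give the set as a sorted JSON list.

FIRST sets, iterate to fixpoint:
[1]
  A via A→c: +{c}
  A via A→d d: +{d}
  B via B→A B: +{c,d}
  B via B→a: +{a}
  S via S→B S: +{a,c,d}
  FIRST(S)={a,c,d}  FIRST(A)={c,d}  FIRST(B)={a,c,d}
[2] (stable)
  FIRST(S)={a,c,d}  FIRST(A)={c,d}  FIRST(B)={a,c,d}

FIRST(S) = ["a", "c", "d"]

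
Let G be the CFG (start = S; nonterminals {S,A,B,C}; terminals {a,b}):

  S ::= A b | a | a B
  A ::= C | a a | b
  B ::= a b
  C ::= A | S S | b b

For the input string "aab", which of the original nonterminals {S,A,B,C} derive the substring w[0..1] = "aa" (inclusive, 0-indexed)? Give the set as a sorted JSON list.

Convert to CNF:
  S -> A T1 | T0 B | a
  A -> S S | T0 T0 | T1 T1 | b
  B -> T0 T1
  C -> S S | T0 T0 | T1 T1 | b
  T0 -> a
  T1 -> b

Fill CYK table bottom-up, restricted to cells inside w[0..1]:
  [0..0]={S,T0}  "a"  orig:{S}
  [1..1]={S,T0}  "a"  orig:{S}
  [0..1]={A,C}  "aa"

Original NTs in T[0,1] deriving "aa": ["A", "C"]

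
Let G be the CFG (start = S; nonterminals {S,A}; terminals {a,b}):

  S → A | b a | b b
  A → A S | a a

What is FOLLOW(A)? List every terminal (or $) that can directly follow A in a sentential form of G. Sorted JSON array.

Compute FIRST by fixpoint:
round 1:
  A via A→a a: +{a}
  S via S→A: +{a}
  S via S→b a: +{b}
  FIRST(S)={a,b}  FIRST(A)={a}
round 2: (no change)
  FIRST(S)={a,b}  FIRST(A)={a}

FOLLOW iteration:
initialize: $ ∈ FOLLOW(S)
[1]
  A→A S: FOLLOW(A) ⊇ FIRST(S) = {a,b}; new: +{a,b}
  A→A S: FOLLOW(S) ⊇ FOLLOW(A) ⊇ {a,b}; new: +{a,b}
  S→A: FOLLOW(A) ⊇ FOLLOW(S) ⊇ {$,a,b}; new: +{$}
  FOLLOW(S)={$,a,b}  FOLLOW(A)={$,a,b}
[2] (stable)
  FOLLOW(S)={$,a,b}  FOLLOW(A)={$,a,b}

FOLLOW(A) = ["$", "a", "b"]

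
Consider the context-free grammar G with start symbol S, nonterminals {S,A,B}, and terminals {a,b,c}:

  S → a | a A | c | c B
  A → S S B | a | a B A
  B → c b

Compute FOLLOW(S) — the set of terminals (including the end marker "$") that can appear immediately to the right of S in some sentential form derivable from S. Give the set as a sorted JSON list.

FIRST sets, iterate to fixpoint:
iter 1:
  A via A→a: +{a}
  B via B→c b: +{c}
  S via S→a: +{a}
  S via S→c: +{c}
  FIRST[S]={a,c}  FIRST[A]={a}  FIRST[B]={c}
iter 2:
  A via A→S S B: +{c}
  FIRST[S]={a,c}  FIRST[A]={a,c}  FIRST[B]={c}
iter 3: (stable)
  FIRST[S]={a,c}  FIRST[A]={a,c}  FIRST[B]={c}

FOLLOW sets:
initialize: $ ∈ FOLLOW(S)
[1]
  A→S S B: FOLLOW(S) ⊇ FIRST(S) = {a,c}; new: +{a,c}
  A→a B A: FOLLOW(B) ⊇ FIRST(A) = {a,c}; new: +{a,c}
  S→a A: FOLLOW(A) ⊇ FOLLOW(S) ⊇ {$,a,c}; new: +{$,a,c}
  S→c B: FOLLOW(B) ⊇ FOLLOW(S) ⊇ {$,a,c}; new: +{$}
  FOLLOW(S)={$,a,c}  FOLLOW(A)={$,a,c}  FOLLOW(B)={$,a,c}
[2] done
  FOLLOW(S)={$,a,c}  FOLLOW(A)={$,a,c}  FOLLOW(B)={$,a,c}

FOLLOW(S) = ["$", "a", "c"]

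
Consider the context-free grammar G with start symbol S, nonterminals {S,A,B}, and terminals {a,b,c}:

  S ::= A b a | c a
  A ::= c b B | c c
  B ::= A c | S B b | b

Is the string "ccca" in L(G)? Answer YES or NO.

Convert to CNF:
  S -> A X5 | T0 T2
  A -> T0 T0 | T0 X3
  B -> A T0 | S X4 | b
  T0 -> c
  T1 -> b
  T2 -> a
  X3 -> T1 B
  X4 -> B T1
  X5 -> T1 T2

Fill CYK table bottom-up:
  cell(0,0) c: {T0}  orig:{}
  cell(1,1) c: {T0}  orig:{}
  cell(2,2) c: {T0}  orig:{}
  cell(3,3) a: {T2}  orig:{}
  cell(0,1) cc: {A}
  cell(1,2) cc: {A}
  cell(2,3) ca: {S}
  cell(0,2) ccc: {B}
  cell(1,3) cca: ∅
  cell(0,3) ccca: ∅

S ∉ T[0,3] ⇒ NO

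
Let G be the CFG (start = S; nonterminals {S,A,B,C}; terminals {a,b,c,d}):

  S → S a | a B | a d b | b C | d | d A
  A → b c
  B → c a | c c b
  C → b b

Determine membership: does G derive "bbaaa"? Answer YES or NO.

CNF form of G:
  S -> S T2 | T0 C | T2 B | T2 X5 | T3 A | d
  A -> T0 T1
  B -> T1 T2 | T1 X4
  C -> T0 T0
  T0 -> b
  T1 -> c
  T2 -> a
  T3 -> d
  X4 -> T1 T0
  X5 -> T3 T0

CYK table (by increasing span):
  [0..0]={T0}  "b"  orig:{}
  [1..1]={T0}  "b"  orig:{}
  [2..2]={T2}  "a"  orig:{}
  [3..3]={T2}  "a"  orig:{}
  [4..4]={T2}  "a"  orig:{}
  [0..1]={C}  "bb"
  [1..2]=∅  "ba"
  [2..3]=∅  "aa"
  [3..4]=∅  "aa"
  [0..2]=∅  "bba"
  [1..3]=∅  "baa"
  [2..4]=∅  "aaa"
  [0..3]=∅  "bbaa"
  [1..4]=∅  "baaa"
  [0..4]=∅  "bbaaa"

S ∉ T[0,4] ⇒ NO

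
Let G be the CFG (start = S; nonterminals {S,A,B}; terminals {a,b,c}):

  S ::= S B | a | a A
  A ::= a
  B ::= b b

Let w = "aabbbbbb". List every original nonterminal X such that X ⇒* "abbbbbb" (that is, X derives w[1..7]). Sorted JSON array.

Convert to CNF:
  S -> S B | T1 A | a
  A -> a
  B -> T0 T0
  T0 -> b
  T1 -> a

CYK table (by increasing span), restricted to cells inside w[1..7]:
  T[1,1] 'a' = {A,S,T1}  orig:{A,S}
  T[2,2] 'b' = {T0}  orig:{}
  T[3,3] 'b' = {T0}  orig:{}
  T[4,4] 'b' = {T0}  orig:{}
  T[5,5] 'b' = {T0}  orig:{}
  T[6,6] 'b' = {T0}  orig:{}
  T[7,7] 'b' = {T0}  orig:{}
  T[1,2] 'ab' = ∅
  T[2,3] 'bb' = {B}
  T[3,4] 'bb' = {B}
  T[4,5] 'bb' = {B}
  T[5,6] 'bb' = {B}
  T[6,7] 'bb' = {B}
  T[1,3] 'abb' = {S}
  T[2,4] 'bbb' = ∅
  T[3,5] 'bbb' = ∅
  T[4,6] 'bbb' = ∅
  T[5,7] 'bbb' = ∅
  T[1,4] 'abbb' = ∅
  T[2,5] 'bbbb' = ∅
  T[3,6] 'bbbb' = ∅
  T[4,7] 'bbbb' = ∅
  T[1,5] 'abbbb' = {S}
  T[2,6] 'bbbbb' = ∅
  T[3,7] 'bbbbb' = ∅
  T[1,6] 'abbbbb' = ∅
  T[2,7] 'bbbbbb' = ∅
  T[1,7] 'abbbbbb' = {S}

Original NTs in T[1,7] deriving "abbbbbb": ["S"]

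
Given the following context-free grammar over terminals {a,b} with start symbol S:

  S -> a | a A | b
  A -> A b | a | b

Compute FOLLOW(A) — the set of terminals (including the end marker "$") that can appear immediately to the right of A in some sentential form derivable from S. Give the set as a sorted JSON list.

Compute FIRST by fixpoint:
iter 1:
  A via A→a: +{a}
  A via A→b: +{b}
  S via S→a: +{a}
  S via S→b: +{b}
  S: {a,b}  A: {a,b}
iter 2: done
  S: {a,b}  A: {a,b}

FOLLOW iteration:
initialize: $ ∈ FOLLOW(S)
[1]
  A→A b: FOLLOW(A) ⊇ FIRST(b) = {b}; new: +{b}
  S→a A: FOLLOW(A) ⊇ FOLLOW(S) ⊇ {$}; new: +{$}
  FOLLOW[S]={$}  FOLLOW[A]={$,b}
[2] done
  FOLLOW[S]={$}  FOLLOW[A]={$,b}

FOLLOW(A) = ["$", "b"]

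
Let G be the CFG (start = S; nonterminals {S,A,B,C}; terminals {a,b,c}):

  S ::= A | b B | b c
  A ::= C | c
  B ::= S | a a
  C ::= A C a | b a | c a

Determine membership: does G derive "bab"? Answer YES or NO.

CNF form of G:
  S -> A X6 | T1 B | T1 T0 | T1 T2 | T2 T0 | c
  A -> A X3 | T1 T0 | T2 T0 | c
  B -> A X4 | T0 T0 | T1 B | T1 T0 | T1 T2 | T2 T0 | c
  C -> A X5 | T1 T0 | T2 T0
  T0 -> a
  T1 -> b
  T2 -> c
  X3 -> C T0
  X4 -> C T0
  X5 -> C T0
  X6 -> C T0

CYK fill:
  cell(0,0) b: {T1}  orig:{}
  cell(1,1) a: {T0}  orig:{}
  cell(2,2) b: {T1}  orig:{}
  cell(0,1) ba: {A,B,C,S}
  cell(1,2) ab: ∅
  cell(0,2) bab: ∅

S ∉ T[0,2] ⇒ NO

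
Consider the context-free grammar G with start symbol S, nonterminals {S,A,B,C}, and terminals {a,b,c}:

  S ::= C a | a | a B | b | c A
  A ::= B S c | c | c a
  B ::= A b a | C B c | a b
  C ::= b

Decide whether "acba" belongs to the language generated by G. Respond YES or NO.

Convert to CNF:
  S -> C T1 | T0 A | T1 B | a | b
  A -> B X3 | T0 T1 | c
  B -> A X4 | C X5 | T1 T2
  C -> b
  T0 -> c
  T1 -> a
  T2 -> b
  X3 -> S T0
  X4 -> T2 T1
  X5 -> B T0

CYK fill:
  [0..0]={S,T1}  "a"  orig:{S}
  [1..1]={A,T0}  "c"  orig:{A}
  [2..2]={C,S,T2}  "b"  orig:{C,S}
  [3..3]={S,T1}  "a"  orig:{S}
  [0..1]={X3}  "ac"  orig:{}
  [1..2]=∅  "cb"
  [2..3]={S,X4}  "ba"  orig:{S}
  [0..2]=∅  "acb"
  [1..3]={B}  "cba"
  [0..3]={S}  "acba"

S ∈ T[0,3] ⇒ YES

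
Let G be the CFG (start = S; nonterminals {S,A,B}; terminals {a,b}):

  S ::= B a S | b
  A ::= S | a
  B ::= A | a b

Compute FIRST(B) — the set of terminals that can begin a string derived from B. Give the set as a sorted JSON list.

FIRST iteration:
round 1:
  A via A→a: +{a}
  B via B→A: +{a}
  S via S→B a S: +{a}
  S via S→b: +{b}
  FIRST(S)={a,b}  FIRST(A)={a}  FIRST(B)={a}
round 2:
  A via A→S: +{b}
  B via B→A: +{b}
  FIRST(S)={a,b}  FIRST(A)={a,b}  FIRST(B)={a,b}
round 3: done
  FIRST(S)={a,b}  FIRST(A)={a,b}  FIRST(B)={a,b}

FIRST(B) = ["a", "b"]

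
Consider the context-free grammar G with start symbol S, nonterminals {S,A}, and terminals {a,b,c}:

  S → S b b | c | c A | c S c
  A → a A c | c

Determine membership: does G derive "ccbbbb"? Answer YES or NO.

CNF form of G:
  S -> S X4 | T1 A | T1 X5 | c
  A -> T0 X3 | c
  T0 -> a
  T1 -> c
  T2 -> b
  X3 -> A T1
  X4 -> T2 T2
  X5 -> S T1

CYK fill:
  T[0,0] 'c' = {A,S,T1}  orig:{A,S}
  T[1,1] 'c' = {A,S,T1}  orig:{A,S}
  T[2,2] 'b' = {T2}  orig:{}
  T[3,3] 'b' = {T2}  orig:{}
  T[4,4] 'b' = {T2}  orig:{}
  T[5,5] 'b' = {T2}  orig:{}
  T[0,1] 'cc' = {S,X3,X5}  orig:{S}
  T[1,2] 'cb' = ∅
  T[2,3] 'bb' = {X4}  orig:{}
  T[3,4] 'bb' = {X4}  orig:{}
  T[4,5] 'bb' = {X4}  orig:{}
  T[0,2] 'ccb' = ∅
  T[1,3] 'cbb' = {S}
  T[2,4] 'bbb' = ∅
  T[3,5] 'bbb' = ∅
  T[0,3] 'ccbb' = {S}
  T[1,4] 'cbbb' = ∅
  T[2,5] 'bbbb' = ∅
  T[0,4] 'ccbbb' = ∅
  T[1,5] 'cbbbb' = {S}
  T[0,5] 'ccbbbb' = {S}

S ∈ T[0,5] ⇒ YES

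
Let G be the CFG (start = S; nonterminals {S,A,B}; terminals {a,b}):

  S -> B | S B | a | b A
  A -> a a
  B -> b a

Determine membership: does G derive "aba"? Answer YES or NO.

Convert to CNF:
  S -> S B | T1 A | T1 T0 | a
  A -> T0 T0
  B -> T1 T0
  T0 -> a
  T1 -> b

CYK fill:
  [0..0]={S,T0}  "a"  orig:{S}
  [1..1]={T1}  "b"  orig:{}
  [2..2]={S,T0}  "a"  orig:{S}
  [0..1]=∅  "ab"
  [1..2]={B,S}  "ba"
  [0..2]={S}  "aba"

S ∈ T[0,2] ⇒ YES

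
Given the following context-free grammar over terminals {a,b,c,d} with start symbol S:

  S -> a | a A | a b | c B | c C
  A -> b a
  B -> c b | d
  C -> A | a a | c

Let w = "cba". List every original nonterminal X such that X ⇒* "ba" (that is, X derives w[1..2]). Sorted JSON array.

Convert to CNF:
  S -> T1 A | T1 T0 | T2 B | T2 C | a
  A -> T0 T1
  B -> T2 T0 | d
  C -> T0 T1 | T1 T1 | c
  T0 -> b
  T1 -> a
  T2 -> c

CYK table (by increasing span) — only the sub-triangle for w[1..2]:
  [1..1]={T0}  "b"  orig:{}
  [2..2]={S,T1}  "a"  orig:{S}
  [1..2]={A,C}  "ba"

Original NTs in T[1,2] deriving "ba": ["A", "C"]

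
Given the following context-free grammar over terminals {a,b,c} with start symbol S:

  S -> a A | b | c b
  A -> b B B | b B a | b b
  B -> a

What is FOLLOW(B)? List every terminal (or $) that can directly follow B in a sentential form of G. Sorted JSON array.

Compute FIRST by fixpoint:
pass 1:
  A via A→b B B: +{b}
  B via B→a: +{a}
  S via S→a A: +{a}
  S via S→b: +{b}
  S via S→c b: +{c}
  FIRST[S]={a,b,c}  FIRST[A]={b}  FIRST[B]={a}
pass 2: (stable)
  FIRST[S]={a,b,c}  FIRST[A]={b}  FIRST[B]={a}

FOLLOW sets:
FOLLOW(S) := {$}
[1]
  A→b B B: FOLLOW(B) ⊇ FIRST(B) = {a}; new: +{a}
  S→a A: FOLLOW(A) ⊇ FOLLOW(S) ⊇ {$}; new: +{$}
  FOLLOW[S]={$}  FOLLOW[A]={$}  FOLLOW[B]={a}
[2]
  A→b B B: FOLLOW(B) ⊇ FOLLOW(A) ⊇ {$}; new: +{$}
  FOLLOW[S]={$}  FOLLOW[A]={$}  FOLLOW[B]={$,a}
[3] (stable)
  FOLLOW[S]={$}  FOLLOW[A]={$}  FOLLOW[B]={$,a}

FOLLOW(B) = ["$", "a"]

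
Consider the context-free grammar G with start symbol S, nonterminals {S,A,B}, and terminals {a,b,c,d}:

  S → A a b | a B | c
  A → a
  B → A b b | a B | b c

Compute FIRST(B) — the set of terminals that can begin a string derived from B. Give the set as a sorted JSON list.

Compute FIRST by fixpoint:
iter 1:
  A via A→a: +{a}
  B via B→A b b: +{a}
  B via B→b c: +{b}
  S via S→A a b: +{a}
  S via S→c: +{c}
  FIRST(S)={a,c}  FIRST(A)={a}  FIRST(B)={a,b}
iter 2: (stable)
  FIRST(S)={a,c}  FIRST(A)={a}  FIRST(B)={a,b}

FIRST(B) = ["a", "b"]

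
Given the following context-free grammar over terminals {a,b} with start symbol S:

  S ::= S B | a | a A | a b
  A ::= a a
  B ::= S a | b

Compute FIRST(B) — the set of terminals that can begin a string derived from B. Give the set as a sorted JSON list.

Compute FIRST by fixpoint:
pass 1:
  A via A→a a: +{a}
  B via B→b: +{b}
  S via S→a: +{a}
  S: {a}  A: {a}  B: {b}
pass 2:
  B via B→S a: +{a}
  S: {a}  A: {a}  B: {a,b}
pass 3: — fixpoint
  S: {a}  A: {a}  B: {a,b}

FIRST(B) = ["a", "b"]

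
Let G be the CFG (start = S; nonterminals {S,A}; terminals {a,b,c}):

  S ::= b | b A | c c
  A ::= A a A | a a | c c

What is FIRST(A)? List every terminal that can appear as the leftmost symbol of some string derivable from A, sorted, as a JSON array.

FIRST iteration:
[1]
  A via A→a a: +{a}
  A via A→c c: +{c}
  S via S→b: +{b}
  S via S→c c: +{c}
  S: {b,c}  A: {a,c}
[2] — fixpoint
  S: {b,c}  A: {a,c}

FIRST(A) = ["a", "c"]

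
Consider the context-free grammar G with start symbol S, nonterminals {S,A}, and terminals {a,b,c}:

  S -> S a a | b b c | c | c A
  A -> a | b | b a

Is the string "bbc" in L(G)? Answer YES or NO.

Convert to CNF:
  S -> S X3 | T0 X4 | T2 A | c
  A -> T0 T1 | a | b
  T0 -> b
  T1 -> a
  T2 -> c
  X3 -> T1 T1
  X4 -> T0 T2

CYK table (by increasing span):
  [0..0]={A,T0}  "b"  orig:{A}
  [1..1]={A,T0}  "b"  orig:{A}
  [2..2]={S,T2}  "c"  orig:{S}
  [0..1]=∅  "bb"
  [1..2]={X4}  "bc"  orig:{}
  [0..2]={S}  "bbc"

S ∈ T[0,2] ⇒ YES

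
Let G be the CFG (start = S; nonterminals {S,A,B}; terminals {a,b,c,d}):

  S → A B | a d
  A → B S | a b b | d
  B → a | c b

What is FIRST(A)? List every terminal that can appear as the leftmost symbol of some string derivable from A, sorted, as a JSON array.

FIRST iteration:
[1]
  A via A→a b b: +{a}
  A via A→d: +{d}
  B via B→a: +{a}
  B via B→c b: +{c}
  S via S→A B: +{a,d}
  FIRST[S]={a,d}  FIRST[A]={a,d}  FIRST[B]={a,c}
[2]
  A via A→B S: +{c}
  S via S→A B: +{c}
  FIRST[S]={a,c,d}  FIRST[A]={a,c,d}  FIRST[B]={a,c}
[3] done
  FIRST[S]={a,c,d}  FIRST[A]={a,c,d}  FIRST[B]={a,c}

FIRST(A) = ["a", "c", "d"]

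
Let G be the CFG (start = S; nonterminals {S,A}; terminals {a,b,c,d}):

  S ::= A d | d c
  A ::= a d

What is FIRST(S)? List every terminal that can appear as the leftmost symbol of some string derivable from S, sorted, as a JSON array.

FIRST iteration:
round 1:
  A via A→a d: +{a}
  S via S→A d: +{a}
  S via S→d c: +{d}
  FIRST[S]={a,d}  FIRST[A]={a}
round 2: (no change)
  FIRST[S]={a,d}  FIRST[A]={a}

FIRST(S) = ["a", "d"]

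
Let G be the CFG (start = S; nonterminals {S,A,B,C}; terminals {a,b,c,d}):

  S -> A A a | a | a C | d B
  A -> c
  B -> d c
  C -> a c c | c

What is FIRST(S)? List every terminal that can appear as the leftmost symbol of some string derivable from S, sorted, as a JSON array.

FIRST sets, iterate to fixpoint:
round 1:
  A via A→c: +{c}
  B via B→d c: +{d}
  C via C→a c c: +{a}
  C via C→c: +{c}
  S via S→A A a: +{c}
  S via S→a: +{a}
  S via S→d B: +{d}
  FIRST[S]={a,c,d}  FIRST[A]={c}  FIRST[B]={d}  FIRST[C]={a,c}
round 2: done
  FIRST[S]={a,c,d}  FIRST[A]={c}  FIRST[B]={d}  FIRST[C]={a,c}

FIRST(S) = ["a", "c", "d"]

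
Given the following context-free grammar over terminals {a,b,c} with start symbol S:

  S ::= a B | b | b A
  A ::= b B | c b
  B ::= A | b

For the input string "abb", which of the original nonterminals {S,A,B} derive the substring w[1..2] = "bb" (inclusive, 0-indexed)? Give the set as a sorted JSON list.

CNF form of G:
  S -> T0 A | T2 B | b
  A -> T0 B | T1 T0
  B -> T0 B | T1 T0 | b
  T0 -> b
  T1 -> c
  T2 -> a

CYK fill, restricted to cells inside w[1..2]:
  [1..1]={B,S,T0}  "b"  orig:{B,S}
  [2..2]={B,S,T0}  "b"  orig:{B,S}
  [1..2]={A,B}  "bb"

Original NTs in T[1,2] deriving "bb": ["A", "B"]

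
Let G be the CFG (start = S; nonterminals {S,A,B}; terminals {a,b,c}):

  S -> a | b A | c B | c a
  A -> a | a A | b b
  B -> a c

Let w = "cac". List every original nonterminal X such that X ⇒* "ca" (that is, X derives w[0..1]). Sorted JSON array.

CNF form of G:
  S -> T1 A | T2 B | T2 T0 | a
  A -> T0 A | T1 T1 | a
  B -> T0 T2
  T0 -> a
  T1 -> b
  T2 -> c

CYK fill — only the sub-triangle for w[0..1]:
  cell(0,0) c: {T2}  orig:{}
  cell(1,1) a: {A,S,T0}  orig:{A,S}
  cell(0,1) ca: {S}

Original NTs in T[0,1] deriving "ca": ["S"]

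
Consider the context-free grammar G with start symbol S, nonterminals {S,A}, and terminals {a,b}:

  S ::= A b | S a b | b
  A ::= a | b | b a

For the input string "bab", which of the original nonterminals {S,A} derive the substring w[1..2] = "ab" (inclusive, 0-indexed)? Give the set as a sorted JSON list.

CNF form of G:
  S -> A T0 | S X2 | b
  A -> T0 T1 | a | b
  T0 -> b
  T1 -> a
  X2 -> T1 T0

CYK table (by increasing span), restricted to cells inside w[1..2]:
  T[1,1] 'a' = {A,T1}  orig:{A}
  T[2,2] 'b' = {A,S,T0}  orig:{A,S}
  T[1,2] 'ab' = {S,X2}  orig:{S}

Original NTs in T[1,2] deriving "ab": ["S"]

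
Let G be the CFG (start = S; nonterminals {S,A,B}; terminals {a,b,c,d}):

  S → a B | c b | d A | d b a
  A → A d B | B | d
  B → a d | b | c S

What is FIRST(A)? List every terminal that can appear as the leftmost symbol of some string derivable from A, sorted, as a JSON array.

Compute FIRST by fixpoint:
iter 1:
  A via A→d: +{d}
  B via B→a d: +{a}
  B via B→b: +{b}
  B via B→c S: +{c}
  S via S→a B: +{a}
  S via S→c b: +{c}
  S via S→d A: +{d}
  FIRST[S]={a,c,d}  FIRST[A]={d}  FIRST[B]={a,b,c}
iter 2:
  A via A→B: +{a,b,c}
  FIRST[S]={a,c,d}  FIRST[A]={a,b,c,d}  FIRST[B]={a,b,c}
iter 3: done
  FIRST[S]={a,c,d}  FIRST[A]={a,b,c,d}  FIRST[B]={a,b,c}

FIRST(A) = ["a", "b", "c", "d"]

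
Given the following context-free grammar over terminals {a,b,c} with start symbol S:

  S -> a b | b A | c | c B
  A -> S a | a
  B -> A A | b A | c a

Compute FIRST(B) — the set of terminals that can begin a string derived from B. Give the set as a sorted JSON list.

FIRST sets, iterate to fixpoint:
iter 1:
  A via A→a: +{a}
  B via B→A A: +{a}
  B via B→b A: +{b}
  B via B→c a: +{c}
  S via S→a b: +{a}
  S via S→b A: +{b}
  S via S→c: +{c}
  FIRST[S]={a,b,c}  FIRST[A]={a}  FIRST[B]={a,b,c}
iter 2:
  A via A→S a: +{b,c}
  FIRST[S]={a,b,c}  FIRST[A]={a,b,c}  FIRST[B]={a,b,c}
iter 3: (stable)
  FIRST[S]={a,b,c}  FIRST[A]={a,b,c}  FIRST[B]={a,b,c}

FIRST(B) = ["a", "b", "c"]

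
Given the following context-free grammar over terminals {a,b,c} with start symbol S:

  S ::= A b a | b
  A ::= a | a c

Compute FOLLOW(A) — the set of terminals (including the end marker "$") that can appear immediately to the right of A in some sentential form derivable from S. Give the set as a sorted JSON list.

FIRST iteration:
round 1:
  A via A→a: +{a}
  S via S→A b a: +{a}
  S via S→b: +{b}
  S: {a,b}  A: {a}
round 2: (no change)
  S: {a,b}  A: {a}

Compute FOLLOW by fixpoint:
initialize: $ ∈ FOLLOW(S)
round 1:
  S→A b a: FOLLOW(A) ⊇ FIRST(b) = {b}; new: +{b}
  FOLLOW(S)={$}  FOLLOW(A)={b}
round 2: (stable)
  FOLLOW(S)={$}  FOLLOW(A)={b}

FOLLOW(A) = ["b"]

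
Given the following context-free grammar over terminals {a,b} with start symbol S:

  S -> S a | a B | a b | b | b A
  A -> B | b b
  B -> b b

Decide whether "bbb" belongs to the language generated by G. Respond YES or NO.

CNF form of G:
  S -> S T1 | T0 A | T1 B | T1 T0 | b
  A -> T0 T0
  B -> T0 T0
  T0 -> b
  T1 -> a

CYK table (by increasing span):
  T[0,0] 'b' = {S,T0}  orig:{S}
  T[1,1] 'b' = {S,T0}  orig:{S}
  T[2,2] 'b' = {S,T0}  orig:{S}
  T[0,1] 'bb' = {A,B}
  T[1,2] 'bb' = {A,B}
  T[0,2] 'bbb' = {S}

S ∈ T[0,2] ⇒ YES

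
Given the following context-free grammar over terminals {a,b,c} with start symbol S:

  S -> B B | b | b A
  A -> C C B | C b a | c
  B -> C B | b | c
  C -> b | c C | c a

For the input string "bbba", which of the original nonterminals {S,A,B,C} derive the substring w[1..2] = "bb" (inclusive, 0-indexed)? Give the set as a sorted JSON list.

CNF form of G:
  S -> B B | T0 A | b
  A -> C X3 | C X4 | c
  B -> C B | b | c
  C -> T2 C | T2 T1 | b
  T0 -> b
  T1 -> a
  T2 -> c
  X3 -> C B
  X4 -> T0 T1

CYK fill, restricted to cells inside w[1..2]:
  T[1,1] 'b' = {B,C,S,T0}  orig:{B,C,S}
  T[2,2] 'b' = {B,C,S,T0}  orig:{B,C,S}
  T[1,2] 'bb' = {B,S,X3}  orig:{B,S}

Original NTs in T[1,2] deriving "bb": ["B", "S"]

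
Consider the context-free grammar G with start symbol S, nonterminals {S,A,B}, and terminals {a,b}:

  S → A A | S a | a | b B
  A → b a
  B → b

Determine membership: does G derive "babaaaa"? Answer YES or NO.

CNF form of G:
  S -> A A | S T1 | T0 B | a
  A -> T0 T1
  B -> b
  T0 -> b
  T1 -> a

Fill CYK table bottom-up:
  [0..0]={B,T0}  "b"  orig:{B}
  [1..1]={S,T1}  "a"  orig:{S}
  [2..2]={B,T0}  "b"  orig:{B}
  [3..3]={S,T1}  "a"  orig:{S}
  [4..4]={S,T1}  "a"  orig:{S}
  [5..5]={S,T1}  "a"  orig:{S}
  [6..6]={S,T1}  "a"  orig:{S}
  [0..1]={A}  "ba"
  [1..2]=∅  "ab"
  [2..3]={A}  "ba"
  [3..4]={S}  "aa"
  [4..5]={S}  "aa"
  [5..6]={S}  "aa"
  [0..2]=∅  "bab"
  [1..3]=∅  "aba"
  [2..4]=∅  "baa"
  [3..5]={S}  "aaa"
  [4..6]={S}  "aaa"
  [0..3]={S}  "baba"
  [1..4]=∅  "abaa"
  [2..5]=∅  "baaa"
  [3..6]={S}  "aaaa"
  [0..4]={S}  "babaa"
  [1..5]=∅  "abaaa"
  [2..6]=∅  "baaaa"
  [0..5]={S}  "babaaa"
  [1..6]=∅  "abaaaa"
  [0..6]={S}  "babaaaa"

S ∈ T[0,6] ⇒ YES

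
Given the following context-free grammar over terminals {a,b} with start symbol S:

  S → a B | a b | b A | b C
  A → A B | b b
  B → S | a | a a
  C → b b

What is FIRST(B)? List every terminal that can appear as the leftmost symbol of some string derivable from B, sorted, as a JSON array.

FIRST iteration:
iter 1:
  A via A→b b: +{b}
  B via B→a: +{a}
  C via C→b b: +{b}
  S via S→a B: +{a}
  S via S→b A: +{b}
  S: {a,b}  A: {b}  B: {a}  C: {b}
iter 2:
  B via B→S: +{b}
  S: {a,b}  A: {b}  B: {a,b}  C: {b}
iter 3: done
  S: {a,b}  A: {b}  B: {a,b}  C: {b}

FIRST(B) = ["a", "b"]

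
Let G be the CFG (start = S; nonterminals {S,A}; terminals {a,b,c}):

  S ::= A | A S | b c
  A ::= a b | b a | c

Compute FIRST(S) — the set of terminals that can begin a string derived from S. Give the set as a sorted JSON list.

FIRST sets, iterate to fixpoint:
[1]
  A via A→a b: +{a}
  A via A→b a: +{b}
  A via A→c: +{c}
  S via S→A: +{a,b,c}
  FIRST[S]={a,b,c}  FIRST[A]={a,b,c}
[2] (stable)
  FIRST[S]={a,b,c}  FIRST[A]={a,b,c}

FIRST(S) = ["a", "b", "c"]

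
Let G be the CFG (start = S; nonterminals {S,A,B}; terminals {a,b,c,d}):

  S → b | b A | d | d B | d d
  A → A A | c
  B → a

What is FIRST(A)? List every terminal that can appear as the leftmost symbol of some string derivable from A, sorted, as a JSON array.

FIRST iteration:
pass 1:
  A via A→c: +{c}
  B via B→a: +{a}
  S via S→b: +{b}
  S via S→d: +{d}
  S: {b,d}  A: {c}  B: {a}
pass 2: — fixpoint
  S: {b,d}  A: {c}  B: {a}

FIRST(A) = ["c"]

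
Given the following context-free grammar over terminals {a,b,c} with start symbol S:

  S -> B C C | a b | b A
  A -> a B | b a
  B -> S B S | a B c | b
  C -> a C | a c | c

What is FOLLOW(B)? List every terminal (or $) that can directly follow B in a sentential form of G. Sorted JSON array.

FIRST sets, iterate to fixpoint:
iter 1:
  A via A→a B: +{a}
  A via A→b a: +{b}
  B via B→a B c: +{a}
  B via B→b: +{b}
  C via C→a C: +{a}
  C via C→c: +{c}
  S via S→B C C: +{a,b}
  FIRST(S)={a,b}  FIRST(A)={a,b}  FIRST(B)={a,b}  FIRST(C)={a,c}
iter 2: done
  FIRST(S)={a,b}  FIRST(A)={a,b}  FIRST(B)={a,b}  FIRST(C)={a,c}

FOLLOW sets:
initialize: $ ∈ FOLLOW(S)
iter 1:
  B→S B S: FOLLOW(S) ⊇ FIRST(B) = {a,b}; new: +{a,b}
  B→S B S: FOLLOW(B) ⊇ FIRST(S) = {a,b}; new: +{a,b}
  B→a B c: FOLLOW(B) ⊇ FIRST(c) = {c}; new: +{c}
  S→B C C: FOLLOW(C) ⊇ FIRST(C) = {a,c}; new: +{a,c}
  S→B C C: FOLLOW(C) ⊇ FOLLOW(S) ⊇ {$,a,b}; new: +{$,b}
  S→b A: FOLLOW(A) ⊇ FOLLOW(S) ⊇ {$,a,b}; new: +{$,a,b}
  FOLLOW[S]={$,a,b}  FOLLOW[A]={$,a,b}  FOLLOW[B]={a,b,c}  FOLLOW[C]={$,a,b,c}
iter 2:
  A→a B: FOLLOW(B) ⊇ FOLLOW(A) ⊇ {$,a,b}; new: +{$}
  B→S B S: FOLLOW(S) ⊇ FOLLOW(B) ⊇ {$,a,b,c}; new: +{c}
  S→b A: FOLLOW(A) ⊇ FOLLOW(S) ⊇ {$,a,b,c}; new: +{c}
  FOLLOW[S]={$,a,b,c}  FOLLOW[A]={$,a,b,c}  FOLLOW[B]={$,a,b,c}  FOLLOW[C]={$,a,b,c}
iter 3: — fixpoint
  FOLLOW[S]={$,a,b,c}  FOLLOW[A]={$,a,b,c}  FOLLOW[B]={$,a,b,c}  FOLLOW[C]={$,a,b,c}

FOLLOW(B) = ["$", "a", "b", "c"]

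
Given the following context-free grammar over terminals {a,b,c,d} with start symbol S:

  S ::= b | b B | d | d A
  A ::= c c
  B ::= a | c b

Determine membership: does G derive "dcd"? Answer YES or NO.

Convert to CNF:
  S -> T1 B | T2 A | b | d
  A -> T0 T0
  B -> T0 T1 | a
  T0 -> c
  T1 -> b
  T2 -> d

CYK table (by increasing span):
  [0..0]={S,T2}  "d"  orig:{S}
  [1..1]={T0}  "c"  orig:{}
  [2..2]={S,T2}  "d"  orig:{S}
  [0..1]=∅  "dc"
  [1..2]=∅  "cd"
  [0..2]=∅  "dcd"

S ∉ T[0,2] ⇒ NO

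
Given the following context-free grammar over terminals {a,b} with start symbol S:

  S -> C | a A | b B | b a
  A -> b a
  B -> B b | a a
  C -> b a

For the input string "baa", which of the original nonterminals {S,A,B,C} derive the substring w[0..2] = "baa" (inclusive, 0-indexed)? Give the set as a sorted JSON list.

CNF form of G:
  S -> T0 B | T0 T1 | T1 A
  A -> T0 T1
  B -> B T0 | T1 T1
  C -> T0 T1
  T0 -> b
  T1 -> a

Fill CYK table bottom-up (cells [i..j] with 0 ≤ i ≤ j ≤ 2 only):
  T[0,0] 'b' = {T0}  orig:{}
  T[1,1] 'a' = {T1}  orig:{}
  T[2,2] 'a' = {T1}  orig:{}
  T[0,1] 'ba' = {A,C,S}
  T[1,2] 'aa' = {B}
  T[0,2] 'baa' = {S}

Original NTs in T[0,2] deriving "baa": ["S"]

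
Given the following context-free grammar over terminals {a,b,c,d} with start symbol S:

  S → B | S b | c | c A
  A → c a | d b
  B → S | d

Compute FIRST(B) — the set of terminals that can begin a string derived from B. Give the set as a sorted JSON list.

FIRST sets, iterate to fixpoint:
iter 1:
  A via A→c a: +{c}
  A via A→d b: +{d}
  B via B→d: +{d}
  S via S→B: +{d}
  S via S→c: +{c}
  FIRST[S]={c,d}  FIRST[A]={c,d}  FIRST[B]={d}
iter 2:
  B via B→S: +{c}
  FIRST[S]={c,d}  FIRST[A]={c,d}  FIRST[B]={c,d}
iter 3: (stable)
  FIRST[S]={c,d}  FIRST[A]={c,d}  FIRST[B]={c,d}

FIRST(B) = ["c", "d"]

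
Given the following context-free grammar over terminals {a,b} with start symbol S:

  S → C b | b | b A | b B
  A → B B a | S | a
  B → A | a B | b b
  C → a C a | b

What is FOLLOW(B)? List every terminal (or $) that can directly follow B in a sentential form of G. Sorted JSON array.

FIRST sets, iterate to fixpoint:
round 1:
  A via A→a: +{a}
  B via B→A: +{a}
  B via B→b b: +{b}
  C via C→a C a: +{a}
  C via C→b: +{b}
  S via S→C b: +{a,b}
  S: {a,b}  A: {a}  B: {a,b}  C: {a,b}
round 2:
  A via A→B B a: +{b}
  S: {a,b}  A: {a,b}  B: {a,b}  C: {a,b}
round 3: — fixpoint
  S: {a,b}  A: {a,b}  B: {a,b}  C: {a,b}

Compute FOLLOW by fixpoint:
FOLLOW(S) := {$}
[1]
  A→B B a: FOLLOW(B) ⊇ FIRST(B) = {a,b}; new: +{a,b}
  B→A: FOLLOW(A) ⊇ FOLLOW(B) ⊇ {a,b}; new: +{a,b}
  C→a C a: FOLLOW(C) ⊇ FIRST(a) = {a}; new: +{a}
  S→C b: FOLLOW(C) ⊇ FIRST(b) = {b}; new: +{b}
  S→b A: FOLLOW(A) ⊇ FOLLOW(S) ⊇ {$}; new: +{$}
  S→b B: FOLLOW(B) ⊇ FOLLOW(S) ⊇ {$}; new: +{$}
  S: {$}  A: {$,a,b}  B: {$,a,b}  C: {a,b}
[2]
  A→S: FOLLOW(S) ⊇ FOLLOW(A) ⊇ {$,a,b}; new: +{a,b}
  S: {$,a,b}  A: {$,a,b}  B: {$,a,b}  C: {a,b}
[3] (stable)
  S: {$,a,b}  A: {$,a,b}  B: {$,a,b}  C: {a,b}

FOLLOW(B) = ["$", "a", "b"]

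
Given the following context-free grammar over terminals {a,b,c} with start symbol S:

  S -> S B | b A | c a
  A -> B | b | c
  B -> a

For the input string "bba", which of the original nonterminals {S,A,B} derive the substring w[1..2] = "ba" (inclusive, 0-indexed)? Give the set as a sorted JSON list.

Convert to CNF:
  S -> S B | T0 A | T1 T2
  A -> a | b | c
  B -> a
  T0 -> b
  T1 -> c
  T2 -> a

CYK table (by increasing span), restricted to cells inside w[1..2]:
  T[1,1] 'b' = {A,T0}  orig:{A}
  T[2,2] 'a' = {A,B,T2}  orig:{A,B}
  T[1,2] 'ba' = {S}

Original NTs in T[1,2] deriving "ba": ["S"]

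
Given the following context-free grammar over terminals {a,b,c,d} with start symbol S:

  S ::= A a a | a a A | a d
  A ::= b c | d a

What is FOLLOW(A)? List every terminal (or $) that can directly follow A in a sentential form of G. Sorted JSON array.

FIRST sets, iterate to fixpoint:
iter 1:
  A via A→b c: +{b}
  A via A→d a: +{d}
  S via S→A a a: +{b,d}
  S via S→a a A: +{a}
  FIRST[S]={a,b,d}  FIRST[A]={b,d}
iter 2: done
  FIRST[S]={a,b,d}  FIRST[A]={b,d}

FOLLOW sets:
FOLLOW(S) := {$}
pass 1:
  S→A a a: FOLLOW(A) ⊇ FIRST(a) = {a}; new: +{a}
  S→a a A: FOLLOW(A) ⊇ FOLLOW(S) ⊇ {$}; new: +{$}
  S: {$}  A: {$,a}
pass 2: done
  S: {$}  A: {$,a}

FOLLOW(A) = ["$", "a"]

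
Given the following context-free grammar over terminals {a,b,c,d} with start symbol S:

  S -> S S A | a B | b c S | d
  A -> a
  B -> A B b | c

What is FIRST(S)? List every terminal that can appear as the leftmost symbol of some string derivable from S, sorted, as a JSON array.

Compute FIRST by fixpoint:
[1]
  A via A→a: +{a}
  B via B→A B b: +{a}
  B via B→c: +{c}
  S via S→a B: +{a}
  S via S→b c S: +{b}
  S via S→d: +{d}
  FIRST[S]={a,b,d}  FIRST[A]={a}  FIRST[B]={a,c}
[2] — fixpoint
  FIRST[S]={a,b,d}  FIRST[A]={a}  FIRST[B]={a,c}

FIRST(S) = ["a", "b", "d"]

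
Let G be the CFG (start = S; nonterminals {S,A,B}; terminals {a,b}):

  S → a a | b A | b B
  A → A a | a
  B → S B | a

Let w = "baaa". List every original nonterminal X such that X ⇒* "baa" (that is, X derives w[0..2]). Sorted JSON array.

Convert to CNF:
  S -> T0 T0 | T1 A | T1 B
  A -> A T0 | a
  B -> S B | a
  T0 -> a
  T1 -> b

Fill CYK table bottom-up (cells [i..j] with 0 ≤ i ≤ j ≤ 2 only):
  T[0,0] 'b' = {T1}  orig:{}
  T[1,1] 'a' = {A,B,T0}  orig:{A,B}
  T[2,2] 'a' = {A,B,T0}  orig:{A,B}
  T[0,1] 'ba' = {S}
  T[1,2] 'aa' = {A,S}
  T[0,2] 'baa' = {B,S}

Original NTs in T[0,2] deriving "baa": ["B", "S"]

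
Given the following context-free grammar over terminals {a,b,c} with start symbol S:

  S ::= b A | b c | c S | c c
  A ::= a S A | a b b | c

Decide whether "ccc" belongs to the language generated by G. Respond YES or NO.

CNF form of G:
  S -> T1 A | T1 T2 | T2 S | T2 T2
  A -> T0 X3 | T0 X4 | c
  T0 -> a
  T1 -> b
  T2 -> c
  X3 -> S A
  X4 -> T1 T1

CYK table (by increasing span):
  T[0,0] 'c' = {A,T2}  orig:{A}
  T[1,1] 'c' = {A,T2}  orig:{A}
  T[2,2] 'c' = {A,T2}  orig:{A}
  T[0,1] 'cc' = {S}
  T[1,2] 'cc' = {S}
  T[0,2] 'ccc' = {S,X3}  orig:{S}

S ∈ T[0,2] ⇒ YES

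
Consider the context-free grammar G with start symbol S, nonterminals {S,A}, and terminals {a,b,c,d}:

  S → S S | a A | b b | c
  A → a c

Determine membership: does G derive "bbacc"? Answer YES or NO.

CNF form of G:
  S -> S S | T0 A | T2 T2 | c
  A -> T0 T1
  T0 -> a
  T1 -> c
  T2 -> b

Fill CYK table bottom-up:
  cell(0,0) b: {T2}  orig:{}
  cell(1,1) b: {T2}  orig:{}
  cell(2,2) a: {T0}  orig:{}
  cell(3,3) c: {S,T1}  orig:{S}
  cell(4,4) c: {S,T1}  orig:{S}
  cell(0,1) bb: {S}
  cell(1,2) ba: ∅
  cell(2,3) ac: {A}
  cell(3,4) cc: {S}
  cell(0,2) bba: ∅
  cell(1,3) bac: ∅
  cell(2,4) acc: ∅
  cell(0,3) bbac: ∅
  cell(1,4) bacc: ∅
  cell(0,4) bbacc: ∅

S ∉ T[0,4] ⇒ NO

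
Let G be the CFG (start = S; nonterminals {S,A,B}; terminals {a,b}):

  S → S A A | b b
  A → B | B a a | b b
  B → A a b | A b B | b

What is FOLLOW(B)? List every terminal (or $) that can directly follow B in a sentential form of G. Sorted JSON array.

Compute FIRST by fixpoint:
pass 1:
  A via A→b b: +{b}
  B via B→A a b: +{b}
  S via S→b b: +{b}
  FIRST(S)={b}  FIRST(A)={b}  FIRST(B)={b}
pass 2: (no change)
  FIRST(S)={b}  FIRST(A)={b}  FIRST(B)={b}

Compute FOLLOW by fixpoint:
initialize: $ ∈ FOLLOW(S)
round 1:
  A→B a a: FOLLOW(B) ⊇ FIRST(a) = {a}; new: +{a}
  B→A a b: FOLLOW(A) ⊇ FIRST(a) = {a}; new: +{a}
  B→A b B: FOLLOW(A) ⊇ FIRST(b) = {b}; new: +{b}
  S→S A A: FOLLOW(S) ⊇ FIRST(A) = {b}; new: +{b}
  S→S A A: FOLLOW(A) ⊇ FOLLOW(S) ⊇ {$,b}; new: +{$}
  S: {$,b}  A: {$,a,b}  B: {a}
round 2:
  A→B: FOLLOW(B) ⊇ FOLLOW(A) ⊇ {$,a,b}; new: +{$,b}
  S: {$,b}  A: {$,a,b}  B: {$,a,b}
round 3: done
  S: {$,b}  A: {$,a,b}  B: {$,a,b}

FOLLOW(B) = ["$", "a", "b"]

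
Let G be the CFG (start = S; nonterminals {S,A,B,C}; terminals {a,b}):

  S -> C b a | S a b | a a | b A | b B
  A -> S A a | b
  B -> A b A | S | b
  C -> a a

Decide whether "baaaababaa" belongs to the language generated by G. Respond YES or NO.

Convert to CNF:
  S -> C X6 | S X7 | T0 T0 | T1 A | T1 B
  A -> S X2 | b
  B -> A X3 | C X4 | S X5 | T0 T0 | T1 A | T1 B | b
  C -> T0 T0
  T0 -> a
  T1 -> b
  X2 -> A T0
  X3 -> T1 A
  X4 -> T1 T0
  X5 -> T0 T1
  X6 -> T1 T0
  X7 -> T0 T1

CYK fill:
  T[0,0] 'b' = {A,B,T1}  orig:{A,B}
  T[1,1] 'a' = {T0}  orig:{}
  T[2,2] 'a' = {T0}  orig:{}
  T[3,3] 'a' = {T0}  orig:{}
  T[4,4] 'a' = {T0}  orig:{}
  T[5,5] 'b' = {A,B,T1}  orig:{A,B}
  T[6,6] 'a' = {T0}  orig:{}
  T[7,7] 'b' = {A,B,T1}  orig:{A,B}
  T[8,8] 'a' = {T0}  orig:{}
  T[9,9] 'a' = {T0}  orig:{}
  T[0,1] 'ba' = {X2,X4,X6}  orig:{}
  T[1,2] 'aa' = {B,C,S}
  T[2,3] 'aa' = {B,C,S}
  T[3,4] 'aa' = {B,C,S}
  T[4,5] 'ab' = {X5,X7}  orig:{}
  T[5,6] 'ba' = {X2,X4,X6}  orig:{}
  T[6,7] 'ab' = {X5,X7}  orig:{}
  T[7,8] 'ba' = {X2,X4,X6}  orig:{}
  T[8,9] 'aa' = {B,C,S}
  T[0,2] 'baa' = {B,S}
  T[1,3] 'aaa' = ∅
  T[2,4] 'aaa' = ∅
  T[3,5] 'aab' = ∅
  T[4,6] 'aba' = ∅
  T[5,7] 'bab' = ∅
  T[6,8] 'aba' = ∅
  T[7,9] 'baa' = {B,S}
  T[0,3] 'baaa' = ∅
  T[1,4] 'aaaa' = ∅
  T[2,5] 'aaab' = {B,S}
  T[3,6] 'aaba' = {A,B,S}
  T[4,7] 'abab' = ∅
  T[5,8] 'baba' = ∅
  T[6,9] 'abaa' = ∅
  T[0,4] 'baaaa' = ∅
  T[1,5] 'aaaab' = ∅
  T[2,6] 'aaaba' = ∅
  T[3,7] 'aabab' = ∅
  T[4,8] 'ababa' = ∅
  T[5,9] 'babaa' = ∅
  T[0,5] 'baaaab' = ∅
  T[1,6] 'aaaaba' = ∅
  T[2,7] 'aaabab' = {B,S}
  T[3,8] 'aababa' = {A}
  T[4,9] 'ababaa' = ∅
  T[0,6] 'baaaaba' = ∅
  T[1,7] 'aaaabab' = ∅
  T[2,8] 'aaababa' = ∅
  T[3,9] 'aababaa' = {X2}  orig:{}
  T[0,7] 'baaaabab' = ∅
  T[1,8] 'aaaababa' = ∅
  T[2,9] 'aaababaa' = ∅
  T[0,8] 'baaaababa' = ∅
  T[1,9] 'aaaababaa' = {A}
  T[0,9] 'baaaababaa' = {A,B,S,X3}  orig:{A,B,S}

S ∈ T[0,9] ⇒ YES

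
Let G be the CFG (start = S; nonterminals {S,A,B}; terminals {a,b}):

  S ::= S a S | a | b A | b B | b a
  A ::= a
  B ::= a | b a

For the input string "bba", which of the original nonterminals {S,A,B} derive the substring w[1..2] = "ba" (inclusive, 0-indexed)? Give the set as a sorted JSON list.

Convert to CNF:
  S -> S X2 | T0 A | T0 B | T0 T1 | a
  A -> a
  B -> T0 T1 | a
  T0 -> b
  T1 -> a
  X2 -> T1 S

CYK table (by increasing span) — only the sub-triangle for w[1..2]:
  T[1,1] 'b' = {T0}  orig:{}
  T[2,2] 'a' = {A,B,S,T1}  orig:{A,B,S}
  T[1,2] 'ba' = {B,S}

Original NTs in T[1,2] deriving "ba": ["B", "S"]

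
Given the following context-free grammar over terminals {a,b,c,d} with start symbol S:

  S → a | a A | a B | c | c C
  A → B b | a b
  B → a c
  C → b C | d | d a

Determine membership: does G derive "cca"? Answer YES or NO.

CNF form of G:
  S -> T1 A | T1 B | T2 C | a | c
  A -> B T0 | T1 T0
  B -> T1 T2
  C -> T0 C | T3 T1 | d
  T0 -> b
  T1 -> a
  T2 -> c
  T3 -> d

Fill CYK table bottom-up:
  [0..0]={S,T2}  "c"  orig:{S}
  [1..1]={S,T2}  "c"  orig:{S}
  [2..2]={S,T1}  "a"  orig:{S}
  [0..1]=∅  "cc"
  [1..2]=∅  "ca"
  [0..2]=∅  "cca"

S ∉ T[0,2] ⇒ NO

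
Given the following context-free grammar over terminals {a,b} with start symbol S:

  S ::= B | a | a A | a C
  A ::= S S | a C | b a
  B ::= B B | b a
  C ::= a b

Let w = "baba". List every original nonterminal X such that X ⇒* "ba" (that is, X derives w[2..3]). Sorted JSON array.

CNF form of G:
  S -> B B | T0 A | T0 C | T1 T0 | a
  A -> S S | T0 C | T1 T0
  B -> B B | T1 T0
  C -> T0 T1
  T0 -> a
  T1 -> b

Fill CYK table bottom-up, restricted to cells inside w[2..3]:
  [2..2]={T1}  "b"  orig:{}
  [3..3]={S,T0}  "a"  orig:{S}
  [2..3]={A,B,S}  "ba"

Original NTs in T[2,3] deriving "ba": ["A", "B", "S"]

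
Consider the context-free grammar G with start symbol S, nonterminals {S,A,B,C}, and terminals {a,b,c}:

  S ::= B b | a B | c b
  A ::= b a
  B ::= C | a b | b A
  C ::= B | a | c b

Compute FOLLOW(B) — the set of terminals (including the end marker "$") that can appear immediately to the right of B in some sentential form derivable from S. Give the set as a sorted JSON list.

FIRST iteration:
iter 1:
  A via A→b a: +{b}
  B via B→a b: +{a}
  B via B→b A: +{b}
  C via C→B: +{a,b}
  C via C→c b: +{c}
  S via S→B b: +{a,b}
  S via S→c b: +{c}
  FIRST(S)={a,b,c}  FIRST(A)={b}  FIRST(B)={a,b}  FIRST(C)={a,b,c}
iter 2:
  B via B→C: +{c}
  FIRST(S)={a,b,c}  FIRST(A)={b}  FIRST(B)={a,b,c}  FIRST(C)={a,b,c}
iter 3: — fixpoint
  FIRST(S)={a,b,c}  FIRST(A)={b}  FIRST(B)={a,b,c}  FIRST(C)={a,b,c}

FOLLOW sets:
seed FOLLOW(S) with $
pass 1:
  S→B b: FOLLOW(B) ⊇ FIRST(b) = {b}; new: +{b}
  S→a B: FOLLOW(B) ⊇ FOLLOW(S) ⊇ {$}; new: +{$}
  FOLLOW(S)={$}  FOLLOW(A)={}  FOLLOW(B)={$,b}  FOLLOW(C)={}
pass 2:
  B→C: FOLLOW(C) ⊇ FOLLOW(B) ⊇ {$,b}; new: +{$,b}
  B→b A: FOLLOW(A) ⊇ FOLLOW(B) ⊇ {$,b}; new: +{$,b}
  FOLLOW(S)={$}  FOLLOW(A)={$,b}  FOLLOW(B)={$,b}  FOLLOW(C)={$,b}
pass 3: (no change)
  FOLLOW(S)={$}  FOLLOW(A)={$,b}  FOLLOW(B)={$,b}  FOLLOW(C)={$,b}

FOLLOW(B) = ["$", "b"]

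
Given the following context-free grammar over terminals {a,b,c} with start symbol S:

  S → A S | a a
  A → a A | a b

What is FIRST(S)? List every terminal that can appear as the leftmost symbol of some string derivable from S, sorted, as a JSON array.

FIRST iteration:
[1]
  A via A→a A: +{a}
  S via S→A S: +{a}
  S: {a}  A: {a}
[2] — fixpoint
  S: {a}  A: {a}

FIRST(S) = ["a"]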